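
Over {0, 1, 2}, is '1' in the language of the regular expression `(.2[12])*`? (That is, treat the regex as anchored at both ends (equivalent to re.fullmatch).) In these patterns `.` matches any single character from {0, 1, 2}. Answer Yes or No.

No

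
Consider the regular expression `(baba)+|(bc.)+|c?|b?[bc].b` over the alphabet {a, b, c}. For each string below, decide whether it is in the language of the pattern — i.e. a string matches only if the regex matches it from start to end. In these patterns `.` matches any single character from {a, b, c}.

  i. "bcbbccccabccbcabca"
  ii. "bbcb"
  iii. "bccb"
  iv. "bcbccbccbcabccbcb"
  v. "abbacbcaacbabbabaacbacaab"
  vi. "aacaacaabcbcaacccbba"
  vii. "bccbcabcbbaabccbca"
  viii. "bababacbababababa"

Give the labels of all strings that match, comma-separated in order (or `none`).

i → no match
ii. "bbcb" → match
iii. "bccb" → match
iv → no match
v → no match
vi → no match
vii → no match
viii → no match

ii, iii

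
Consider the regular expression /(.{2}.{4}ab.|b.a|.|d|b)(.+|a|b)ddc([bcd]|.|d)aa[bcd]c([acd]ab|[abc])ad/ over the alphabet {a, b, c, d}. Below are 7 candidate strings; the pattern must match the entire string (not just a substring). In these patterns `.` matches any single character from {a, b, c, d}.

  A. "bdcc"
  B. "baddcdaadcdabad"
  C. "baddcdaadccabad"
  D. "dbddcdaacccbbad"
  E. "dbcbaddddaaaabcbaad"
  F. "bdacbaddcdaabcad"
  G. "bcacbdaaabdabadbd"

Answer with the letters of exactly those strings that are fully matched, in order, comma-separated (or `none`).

A → no match — must end with "ad"
B → match
C → match
D → no match
E → no match
F → no match
G → no match — must end with "ad"

B, C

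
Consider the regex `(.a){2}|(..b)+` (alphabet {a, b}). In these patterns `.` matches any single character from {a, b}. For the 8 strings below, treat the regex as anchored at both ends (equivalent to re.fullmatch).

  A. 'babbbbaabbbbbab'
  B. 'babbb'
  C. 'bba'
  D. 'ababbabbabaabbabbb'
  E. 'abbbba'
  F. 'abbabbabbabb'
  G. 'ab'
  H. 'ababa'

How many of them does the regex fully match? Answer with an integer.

A → match
B → no match
C → no match
D → no match
E → no match
F → match
G → no match
H → no match
Total matched: 2

2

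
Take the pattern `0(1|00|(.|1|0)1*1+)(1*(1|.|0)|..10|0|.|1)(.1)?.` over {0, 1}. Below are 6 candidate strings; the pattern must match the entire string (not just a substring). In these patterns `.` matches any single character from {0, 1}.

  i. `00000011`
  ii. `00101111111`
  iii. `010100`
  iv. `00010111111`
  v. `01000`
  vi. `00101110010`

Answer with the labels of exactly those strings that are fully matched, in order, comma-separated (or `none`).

i → no match
ii → no match
iii → no match
iv → no match
v → no match
vi → no match

none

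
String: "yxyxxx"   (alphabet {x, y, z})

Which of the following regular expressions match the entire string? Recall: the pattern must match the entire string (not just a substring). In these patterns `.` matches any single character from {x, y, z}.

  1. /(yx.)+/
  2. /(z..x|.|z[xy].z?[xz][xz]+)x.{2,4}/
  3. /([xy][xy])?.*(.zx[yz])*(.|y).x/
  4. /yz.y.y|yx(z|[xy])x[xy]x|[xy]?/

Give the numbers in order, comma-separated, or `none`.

2, 3, 4

1 → no match
2 → match
3 → match
4 → match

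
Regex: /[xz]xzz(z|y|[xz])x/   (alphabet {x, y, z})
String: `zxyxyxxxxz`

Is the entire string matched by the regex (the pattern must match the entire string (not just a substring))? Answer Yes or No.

No

Every match must end with `x`, but `zxyxyxxxxz` does not.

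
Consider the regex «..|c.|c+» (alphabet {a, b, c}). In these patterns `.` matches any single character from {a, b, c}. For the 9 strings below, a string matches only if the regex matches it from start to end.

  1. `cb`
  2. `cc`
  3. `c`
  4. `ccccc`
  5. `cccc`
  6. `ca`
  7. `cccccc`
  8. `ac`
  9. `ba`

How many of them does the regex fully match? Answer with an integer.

1. `cb` → match
2. `cc` → match
3. `c` → match
4. `ccccc` → match
5. `cccc` → match
6. `ca` → match
7. `cccccc` → match
8. `ac` → match
9. `ba` → match
Total matched: 9

9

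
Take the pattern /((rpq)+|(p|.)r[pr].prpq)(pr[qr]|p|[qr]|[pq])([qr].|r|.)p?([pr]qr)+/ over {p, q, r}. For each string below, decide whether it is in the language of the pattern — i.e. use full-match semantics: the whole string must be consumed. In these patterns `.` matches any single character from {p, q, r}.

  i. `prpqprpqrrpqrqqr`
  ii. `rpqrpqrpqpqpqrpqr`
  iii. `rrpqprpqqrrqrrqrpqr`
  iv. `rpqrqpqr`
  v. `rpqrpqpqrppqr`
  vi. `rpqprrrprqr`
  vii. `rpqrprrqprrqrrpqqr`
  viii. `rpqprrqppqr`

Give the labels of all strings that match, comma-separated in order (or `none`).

i → no match
ii → match
iii → match
iv → match
v → match
vi → match
vii → no match
viii → match

ii, iii, iv, v, vi, viii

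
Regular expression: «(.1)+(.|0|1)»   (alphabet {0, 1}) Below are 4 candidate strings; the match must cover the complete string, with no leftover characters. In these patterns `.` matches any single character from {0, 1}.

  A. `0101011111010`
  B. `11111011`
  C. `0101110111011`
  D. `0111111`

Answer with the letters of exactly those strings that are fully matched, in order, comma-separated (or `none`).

A → match
B → no match
C → match
D → match

A, C, D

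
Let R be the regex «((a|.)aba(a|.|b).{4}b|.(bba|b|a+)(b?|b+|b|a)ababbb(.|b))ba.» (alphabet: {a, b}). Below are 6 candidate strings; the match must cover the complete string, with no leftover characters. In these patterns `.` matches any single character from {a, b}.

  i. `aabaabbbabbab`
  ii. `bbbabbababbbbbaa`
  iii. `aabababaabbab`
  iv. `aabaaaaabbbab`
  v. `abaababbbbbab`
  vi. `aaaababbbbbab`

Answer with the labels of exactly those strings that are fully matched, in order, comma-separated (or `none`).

i → match
ii → match
iii → match
iv → match
v → match
vi → match

i, ii, iii, iv, v, vi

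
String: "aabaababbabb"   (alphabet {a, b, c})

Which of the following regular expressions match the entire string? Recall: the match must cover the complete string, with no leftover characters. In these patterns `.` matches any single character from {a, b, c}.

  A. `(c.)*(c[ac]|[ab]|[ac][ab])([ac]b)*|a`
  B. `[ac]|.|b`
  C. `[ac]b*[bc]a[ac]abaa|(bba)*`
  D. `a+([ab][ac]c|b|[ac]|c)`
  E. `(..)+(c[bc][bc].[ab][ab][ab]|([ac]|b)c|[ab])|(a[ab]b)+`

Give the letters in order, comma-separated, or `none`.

A → no match
B → no match
C → no match
D → no match
E → match

E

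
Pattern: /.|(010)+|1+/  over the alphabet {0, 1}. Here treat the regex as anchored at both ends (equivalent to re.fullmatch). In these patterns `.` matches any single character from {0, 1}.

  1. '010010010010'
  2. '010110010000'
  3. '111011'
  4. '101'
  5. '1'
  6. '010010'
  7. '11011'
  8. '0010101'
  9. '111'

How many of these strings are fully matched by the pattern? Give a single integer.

1 → match
2 → no match
3 → no match
4 → no match
5 → match
6 → match
7 → no match
8 → no match
9 → match
Total matched: 4

4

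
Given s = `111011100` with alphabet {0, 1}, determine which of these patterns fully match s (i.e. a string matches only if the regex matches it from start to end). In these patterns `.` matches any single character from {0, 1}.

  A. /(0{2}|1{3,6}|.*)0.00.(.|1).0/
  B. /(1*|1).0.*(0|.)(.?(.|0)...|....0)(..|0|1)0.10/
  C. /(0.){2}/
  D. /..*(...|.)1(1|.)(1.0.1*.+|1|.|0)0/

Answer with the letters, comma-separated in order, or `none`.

D

A → no match
B → no match — must end with `10`
C → no match — must start with `0`
D → match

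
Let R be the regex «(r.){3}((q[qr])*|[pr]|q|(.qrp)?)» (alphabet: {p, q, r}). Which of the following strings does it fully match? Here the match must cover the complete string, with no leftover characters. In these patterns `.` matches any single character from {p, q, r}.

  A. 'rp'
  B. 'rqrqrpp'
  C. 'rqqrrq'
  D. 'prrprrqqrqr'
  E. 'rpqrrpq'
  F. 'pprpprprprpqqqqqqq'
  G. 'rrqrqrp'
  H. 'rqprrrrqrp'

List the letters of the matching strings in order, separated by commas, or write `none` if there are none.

B

A → no match
B → match
C → no match
D → no match — must start with 'r'
E → no match
F → no match — must start with 'r'
G → no match
H → no match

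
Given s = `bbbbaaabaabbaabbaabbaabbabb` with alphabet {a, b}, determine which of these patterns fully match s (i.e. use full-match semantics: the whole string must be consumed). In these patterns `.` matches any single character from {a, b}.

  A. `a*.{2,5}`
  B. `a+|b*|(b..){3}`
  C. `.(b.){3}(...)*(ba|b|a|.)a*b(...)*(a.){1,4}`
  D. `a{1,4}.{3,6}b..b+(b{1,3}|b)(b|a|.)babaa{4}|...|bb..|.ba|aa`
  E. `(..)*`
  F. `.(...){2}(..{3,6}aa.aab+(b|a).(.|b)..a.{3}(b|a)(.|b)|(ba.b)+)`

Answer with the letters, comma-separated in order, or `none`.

F

A → no match
B → no match
C → no match
D → no match
E → no match
F → match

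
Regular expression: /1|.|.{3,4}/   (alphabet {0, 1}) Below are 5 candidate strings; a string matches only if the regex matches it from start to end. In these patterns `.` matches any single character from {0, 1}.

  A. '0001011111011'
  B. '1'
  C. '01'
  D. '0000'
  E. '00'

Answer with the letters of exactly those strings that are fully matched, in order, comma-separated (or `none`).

A → no match
B → match
C → no match
D → match
E → no match

B, D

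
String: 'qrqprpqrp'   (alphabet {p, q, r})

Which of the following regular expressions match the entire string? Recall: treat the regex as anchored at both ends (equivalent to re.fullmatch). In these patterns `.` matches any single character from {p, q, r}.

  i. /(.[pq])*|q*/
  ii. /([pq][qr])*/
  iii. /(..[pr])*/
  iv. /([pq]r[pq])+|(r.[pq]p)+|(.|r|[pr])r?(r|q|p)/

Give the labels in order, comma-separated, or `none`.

iv

i → no match
ii → no match
iii → no match
iv → match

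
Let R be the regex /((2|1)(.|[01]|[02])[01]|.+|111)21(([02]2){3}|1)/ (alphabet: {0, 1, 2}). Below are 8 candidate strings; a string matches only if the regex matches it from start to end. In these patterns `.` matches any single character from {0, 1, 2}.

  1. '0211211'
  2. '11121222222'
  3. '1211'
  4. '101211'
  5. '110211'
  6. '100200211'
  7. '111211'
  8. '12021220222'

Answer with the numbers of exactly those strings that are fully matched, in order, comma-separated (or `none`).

1, 2, 3, 4, 5, 6, 7, 8

1 → match
2 → match
3 → match
4 → match
5 → match
6 → match
7 → match
8 → match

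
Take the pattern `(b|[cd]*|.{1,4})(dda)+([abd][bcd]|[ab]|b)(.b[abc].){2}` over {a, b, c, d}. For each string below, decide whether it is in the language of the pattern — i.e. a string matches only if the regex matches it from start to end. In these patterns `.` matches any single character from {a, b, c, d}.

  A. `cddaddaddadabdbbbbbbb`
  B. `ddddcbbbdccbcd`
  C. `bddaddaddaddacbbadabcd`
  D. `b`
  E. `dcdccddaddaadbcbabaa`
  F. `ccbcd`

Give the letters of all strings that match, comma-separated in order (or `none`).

E

A → no match
B → no match
C → no match
D. `b` → no match
E → match
F. `ccbcd` → no match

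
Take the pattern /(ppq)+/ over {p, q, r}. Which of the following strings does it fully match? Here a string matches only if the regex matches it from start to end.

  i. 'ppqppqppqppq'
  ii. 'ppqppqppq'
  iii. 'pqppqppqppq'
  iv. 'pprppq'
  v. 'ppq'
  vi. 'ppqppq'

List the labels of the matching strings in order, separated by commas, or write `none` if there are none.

i → match
ii → match
iii → no match — must start with 'ppq'
iv → no match — must start with 'ppq'
v → match
vi → match

i, ii, v, vi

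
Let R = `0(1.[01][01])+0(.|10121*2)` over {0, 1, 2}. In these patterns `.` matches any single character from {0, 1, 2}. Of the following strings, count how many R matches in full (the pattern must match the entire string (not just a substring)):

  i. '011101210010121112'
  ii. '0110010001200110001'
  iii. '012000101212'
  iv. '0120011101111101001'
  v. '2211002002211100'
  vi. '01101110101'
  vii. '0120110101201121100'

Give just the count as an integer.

i → match
ii → match
iii. '012000101212' → match
iv → match
v → no match — must start with '01'
vi. '01101110101' → match
vii → match
Total matched: 6

6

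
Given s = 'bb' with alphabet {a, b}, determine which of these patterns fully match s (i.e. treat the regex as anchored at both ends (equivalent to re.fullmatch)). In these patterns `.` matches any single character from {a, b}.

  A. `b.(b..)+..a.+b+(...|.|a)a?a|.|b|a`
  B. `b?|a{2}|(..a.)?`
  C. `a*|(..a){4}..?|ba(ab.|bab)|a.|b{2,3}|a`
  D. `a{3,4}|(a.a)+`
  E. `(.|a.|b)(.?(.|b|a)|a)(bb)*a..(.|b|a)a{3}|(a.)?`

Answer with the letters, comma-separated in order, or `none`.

C

A → no match
B → no match
C → match
D → no match — must start with 'a'
E → no match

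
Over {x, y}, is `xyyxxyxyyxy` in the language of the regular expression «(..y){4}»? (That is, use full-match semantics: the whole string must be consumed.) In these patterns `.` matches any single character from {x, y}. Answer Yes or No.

No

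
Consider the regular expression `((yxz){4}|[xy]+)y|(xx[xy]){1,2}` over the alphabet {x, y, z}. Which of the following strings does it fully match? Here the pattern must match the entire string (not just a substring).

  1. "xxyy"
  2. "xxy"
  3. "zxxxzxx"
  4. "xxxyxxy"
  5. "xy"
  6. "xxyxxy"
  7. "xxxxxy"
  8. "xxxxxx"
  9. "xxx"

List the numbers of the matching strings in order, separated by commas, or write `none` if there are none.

1 → match
2 → match
3 → no match
4 → match
5 → match
6 → match
7 → match
8 → match
9 → match

1, 2, 4, 5, 6, 7, 8, 9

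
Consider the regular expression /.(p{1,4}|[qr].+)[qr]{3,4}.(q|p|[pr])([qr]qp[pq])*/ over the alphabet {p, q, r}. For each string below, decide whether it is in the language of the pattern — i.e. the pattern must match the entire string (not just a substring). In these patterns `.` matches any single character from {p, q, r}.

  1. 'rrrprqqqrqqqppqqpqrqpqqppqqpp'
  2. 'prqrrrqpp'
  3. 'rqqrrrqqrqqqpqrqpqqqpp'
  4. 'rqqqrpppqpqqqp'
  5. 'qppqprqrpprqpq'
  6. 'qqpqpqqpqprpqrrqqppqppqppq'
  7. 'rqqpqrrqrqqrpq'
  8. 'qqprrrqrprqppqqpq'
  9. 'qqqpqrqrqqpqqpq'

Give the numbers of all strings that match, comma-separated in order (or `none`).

2, 3, 7, 8, 9

1 → no match
2 → match
3 → match
4 → no match
5 → no match
6 → no match
7 → match
8 → match
9 → match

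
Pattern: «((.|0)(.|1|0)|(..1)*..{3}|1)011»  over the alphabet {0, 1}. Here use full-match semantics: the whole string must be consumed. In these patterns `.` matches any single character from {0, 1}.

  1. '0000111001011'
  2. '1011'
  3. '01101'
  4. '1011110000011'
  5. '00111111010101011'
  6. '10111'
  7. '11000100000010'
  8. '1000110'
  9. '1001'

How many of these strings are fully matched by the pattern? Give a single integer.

2

1 → no match
2 → match
3 → no match — must end with '011'
4 → match
5 → no match
6 → no match — must end with '011'
7 → no match — must end with '011'
8 → no match — must end with '011'
9 → no match — must end with '011'
Total matched: 2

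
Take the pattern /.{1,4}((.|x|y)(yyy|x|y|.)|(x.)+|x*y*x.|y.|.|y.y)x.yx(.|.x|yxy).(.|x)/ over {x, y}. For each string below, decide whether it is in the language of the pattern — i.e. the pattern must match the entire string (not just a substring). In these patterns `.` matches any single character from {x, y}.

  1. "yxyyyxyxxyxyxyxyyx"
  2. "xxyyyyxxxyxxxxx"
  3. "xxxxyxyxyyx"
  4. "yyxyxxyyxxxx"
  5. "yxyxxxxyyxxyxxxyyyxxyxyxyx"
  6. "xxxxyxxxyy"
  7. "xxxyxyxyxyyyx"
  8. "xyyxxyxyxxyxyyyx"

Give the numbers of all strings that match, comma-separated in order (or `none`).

3, 4, 6

1 → no match
2 → no match
3. "xxxxyxyxyyx" → match
4. "yyxyxxyyxxxx" → match
5 → no match
6. "xxxxyxxxyy" → match
7 → no match
8 → no match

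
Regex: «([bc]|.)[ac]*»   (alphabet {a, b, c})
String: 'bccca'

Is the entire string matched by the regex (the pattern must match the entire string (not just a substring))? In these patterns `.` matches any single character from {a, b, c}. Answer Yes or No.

Yes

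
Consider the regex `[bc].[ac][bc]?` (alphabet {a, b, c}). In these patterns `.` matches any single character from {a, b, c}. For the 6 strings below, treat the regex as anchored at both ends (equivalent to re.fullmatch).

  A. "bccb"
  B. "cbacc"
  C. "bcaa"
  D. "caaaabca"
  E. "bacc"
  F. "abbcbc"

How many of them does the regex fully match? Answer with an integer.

A → match
B → no match
C → no match
D → no match
E → match
F → no match
Total matched: 2

2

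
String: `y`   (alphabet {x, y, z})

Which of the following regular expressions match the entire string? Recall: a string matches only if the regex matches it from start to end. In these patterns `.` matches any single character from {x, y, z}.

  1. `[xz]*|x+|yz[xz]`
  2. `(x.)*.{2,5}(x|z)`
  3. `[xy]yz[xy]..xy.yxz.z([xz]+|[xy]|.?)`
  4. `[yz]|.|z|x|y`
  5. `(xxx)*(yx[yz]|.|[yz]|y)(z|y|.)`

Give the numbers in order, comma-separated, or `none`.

1 → no match
2 → no match
3 → no match
4 → match
5 → no match

4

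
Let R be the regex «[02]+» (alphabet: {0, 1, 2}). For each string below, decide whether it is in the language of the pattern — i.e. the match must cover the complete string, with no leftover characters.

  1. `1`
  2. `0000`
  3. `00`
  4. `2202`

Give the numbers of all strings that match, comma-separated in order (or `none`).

2, 3, 4

1 → no match
2 → match
3 → match
4 → match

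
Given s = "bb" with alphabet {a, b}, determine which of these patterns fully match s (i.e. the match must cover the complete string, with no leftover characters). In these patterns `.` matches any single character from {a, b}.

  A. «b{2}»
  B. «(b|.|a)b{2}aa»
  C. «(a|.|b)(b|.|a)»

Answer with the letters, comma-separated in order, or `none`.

A, C

A → match
B → no match — must end with "baa"
C → match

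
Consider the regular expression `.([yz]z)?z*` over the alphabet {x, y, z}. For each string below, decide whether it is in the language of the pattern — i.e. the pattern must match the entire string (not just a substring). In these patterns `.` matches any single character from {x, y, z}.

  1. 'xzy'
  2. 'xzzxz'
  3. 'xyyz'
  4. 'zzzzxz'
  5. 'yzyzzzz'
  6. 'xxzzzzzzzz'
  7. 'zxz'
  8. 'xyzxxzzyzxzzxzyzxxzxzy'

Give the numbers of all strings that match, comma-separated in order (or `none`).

1 → no match
2 → no match
3 → no match
4 → no match
5 → no match
6 → no match
7 → no match
8 → no match

none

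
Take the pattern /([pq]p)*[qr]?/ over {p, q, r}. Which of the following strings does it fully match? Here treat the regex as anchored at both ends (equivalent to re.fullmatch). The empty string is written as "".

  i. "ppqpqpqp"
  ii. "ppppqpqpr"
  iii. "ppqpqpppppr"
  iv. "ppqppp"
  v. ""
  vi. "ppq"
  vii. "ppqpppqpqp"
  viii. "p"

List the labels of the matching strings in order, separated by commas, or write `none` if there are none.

i → match
ii → match
iii → match
iv → match
v → match
vi → match
vii → match
viii → no match

i, ii, iii, iv, v, vi, vii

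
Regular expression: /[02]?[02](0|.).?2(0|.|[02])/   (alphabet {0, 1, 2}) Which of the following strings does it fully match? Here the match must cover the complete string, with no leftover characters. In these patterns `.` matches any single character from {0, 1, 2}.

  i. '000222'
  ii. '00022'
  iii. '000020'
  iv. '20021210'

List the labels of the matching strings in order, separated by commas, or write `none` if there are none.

i. '000222' → match
ii. '00022' → match
iii. '000020' → match
iv. '20021210' → no match

i, ii, iii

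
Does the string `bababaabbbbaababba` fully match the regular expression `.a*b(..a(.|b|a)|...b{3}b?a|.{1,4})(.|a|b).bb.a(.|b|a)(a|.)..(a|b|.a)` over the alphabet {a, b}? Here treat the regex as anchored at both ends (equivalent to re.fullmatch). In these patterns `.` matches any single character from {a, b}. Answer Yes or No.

Yes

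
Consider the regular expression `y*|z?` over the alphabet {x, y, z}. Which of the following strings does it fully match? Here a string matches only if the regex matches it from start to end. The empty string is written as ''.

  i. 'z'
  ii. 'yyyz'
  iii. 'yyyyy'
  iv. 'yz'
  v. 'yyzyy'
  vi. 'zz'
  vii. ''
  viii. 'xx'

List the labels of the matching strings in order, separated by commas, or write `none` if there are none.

i → match
ii → no match
iii → match
iv → no match
v → no match
vi → no match
vii → match
viii → no match

i, iii, vii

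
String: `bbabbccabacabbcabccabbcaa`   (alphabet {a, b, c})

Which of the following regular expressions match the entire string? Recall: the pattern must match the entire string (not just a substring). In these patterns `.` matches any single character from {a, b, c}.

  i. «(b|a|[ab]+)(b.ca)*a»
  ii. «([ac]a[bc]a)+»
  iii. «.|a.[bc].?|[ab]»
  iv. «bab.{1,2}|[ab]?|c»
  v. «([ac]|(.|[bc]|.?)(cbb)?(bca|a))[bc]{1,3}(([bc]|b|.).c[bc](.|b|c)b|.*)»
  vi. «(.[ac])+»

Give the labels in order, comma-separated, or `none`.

i

i → match
ii → no match
iii → no match
iv → no match
v → no match
vi → no match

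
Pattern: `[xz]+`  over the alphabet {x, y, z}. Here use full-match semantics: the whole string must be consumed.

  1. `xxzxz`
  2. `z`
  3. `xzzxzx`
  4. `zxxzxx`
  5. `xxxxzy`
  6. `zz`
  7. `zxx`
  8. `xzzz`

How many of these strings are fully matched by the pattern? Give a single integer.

1 → match
2 → match
3 → match
4 → match
5 → no match
6 → match
7 → match
8 → match
Total matched: 7

7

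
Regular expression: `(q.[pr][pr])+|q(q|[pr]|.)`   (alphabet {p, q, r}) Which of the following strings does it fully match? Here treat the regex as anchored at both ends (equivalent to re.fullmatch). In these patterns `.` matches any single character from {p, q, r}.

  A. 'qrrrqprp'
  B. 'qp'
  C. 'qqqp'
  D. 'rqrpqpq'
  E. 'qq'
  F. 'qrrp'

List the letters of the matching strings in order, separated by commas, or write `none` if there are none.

A, B, E, F

A → match
B → match
C → no match
D → no match — must start with 'q'
E → match
F → match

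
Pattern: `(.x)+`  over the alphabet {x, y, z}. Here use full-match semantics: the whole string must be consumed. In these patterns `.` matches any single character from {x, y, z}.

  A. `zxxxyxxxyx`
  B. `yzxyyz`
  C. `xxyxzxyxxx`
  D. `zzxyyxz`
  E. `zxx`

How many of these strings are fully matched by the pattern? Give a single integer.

2

A → match
B → no match — must end with `x`
C → match
D → no match — must end with `x`
E → no match
Total matched: 2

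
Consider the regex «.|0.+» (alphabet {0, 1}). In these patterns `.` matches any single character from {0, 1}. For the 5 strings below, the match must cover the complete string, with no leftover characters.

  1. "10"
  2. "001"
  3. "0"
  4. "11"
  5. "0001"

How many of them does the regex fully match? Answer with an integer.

3

1 → no match
2 → match
3 → match
4 → no match
5 → match
Total matched: 3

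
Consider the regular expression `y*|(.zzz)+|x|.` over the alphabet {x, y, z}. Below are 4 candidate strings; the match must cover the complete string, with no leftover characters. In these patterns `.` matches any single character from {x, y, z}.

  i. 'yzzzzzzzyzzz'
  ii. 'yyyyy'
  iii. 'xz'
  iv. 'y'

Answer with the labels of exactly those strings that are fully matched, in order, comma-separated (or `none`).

i → match
ii → match
iii → no match
iv → match

i, ii, iv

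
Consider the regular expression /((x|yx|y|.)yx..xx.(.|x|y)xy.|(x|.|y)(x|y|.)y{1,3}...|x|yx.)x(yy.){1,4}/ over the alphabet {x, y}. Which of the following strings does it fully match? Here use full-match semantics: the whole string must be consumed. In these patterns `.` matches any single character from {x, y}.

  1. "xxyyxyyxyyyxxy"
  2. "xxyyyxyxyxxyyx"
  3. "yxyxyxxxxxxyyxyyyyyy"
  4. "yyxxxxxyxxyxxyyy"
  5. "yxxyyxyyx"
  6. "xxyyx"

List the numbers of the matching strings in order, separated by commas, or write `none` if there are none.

3, 4, 6

1 → no match
2 → no match
3 → match
4 → match
5 → no match
6 → match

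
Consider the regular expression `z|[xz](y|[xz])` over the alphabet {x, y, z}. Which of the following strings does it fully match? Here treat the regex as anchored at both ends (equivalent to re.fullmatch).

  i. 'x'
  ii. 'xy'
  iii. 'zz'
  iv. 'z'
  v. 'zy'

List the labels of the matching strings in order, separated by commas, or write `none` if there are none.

ii, iii, iv, v

i → no match
ii → match
iii → match
iv → match
v → match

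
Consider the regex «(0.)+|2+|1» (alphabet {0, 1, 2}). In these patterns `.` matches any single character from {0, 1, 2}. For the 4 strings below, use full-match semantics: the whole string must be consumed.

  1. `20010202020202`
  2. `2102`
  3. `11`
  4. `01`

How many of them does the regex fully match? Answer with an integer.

1 → no match
2 → no match
3 → no match
4 → match
Total matched: 1

1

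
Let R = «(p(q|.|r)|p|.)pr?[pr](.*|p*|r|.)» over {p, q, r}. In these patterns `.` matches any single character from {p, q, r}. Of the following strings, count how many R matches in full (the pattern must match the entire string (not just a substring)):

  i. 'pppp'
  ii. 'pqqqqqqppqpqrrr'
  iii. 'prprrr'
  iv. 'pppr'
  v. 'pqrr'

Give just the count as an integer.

i → match
ii → no match
iii → match
iv → match
v → no match
Total matched: 3

3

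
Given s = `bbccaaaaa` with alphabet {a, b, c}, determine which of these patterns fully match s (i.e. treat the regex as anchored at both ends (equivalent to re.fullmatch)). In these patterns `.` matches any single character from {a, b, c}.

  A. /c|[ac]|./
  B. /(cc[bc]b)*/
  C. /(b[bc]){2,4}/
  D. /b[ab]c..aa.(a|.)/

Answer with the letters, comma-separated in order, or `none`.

A → no match
B → no match
C → no match
D → match

D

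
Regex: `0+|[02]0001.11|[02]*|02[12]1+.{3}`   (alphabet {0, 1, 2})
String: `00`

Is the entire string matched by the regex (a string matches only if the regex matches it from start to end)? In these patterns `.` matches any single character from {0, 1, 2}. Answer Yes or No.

Yes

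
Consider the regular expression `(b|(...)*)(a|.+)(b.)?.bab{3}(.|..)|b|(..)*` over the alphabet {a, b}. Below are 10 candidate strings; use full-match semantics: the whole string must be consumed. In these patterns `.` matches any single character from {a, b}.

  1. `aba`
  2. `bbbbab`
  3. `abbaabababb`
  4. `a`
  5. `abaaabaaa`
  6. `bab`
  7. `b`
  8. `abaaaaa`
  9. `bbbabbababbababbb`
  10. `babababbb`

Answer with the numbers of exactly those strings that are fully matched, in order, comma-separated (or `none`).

2, 7

1 → no match
2 → match
3 → no match
4 → no match
5 → no match
6 → no match
7 → match
8 → no match
9 → no match
10 → no match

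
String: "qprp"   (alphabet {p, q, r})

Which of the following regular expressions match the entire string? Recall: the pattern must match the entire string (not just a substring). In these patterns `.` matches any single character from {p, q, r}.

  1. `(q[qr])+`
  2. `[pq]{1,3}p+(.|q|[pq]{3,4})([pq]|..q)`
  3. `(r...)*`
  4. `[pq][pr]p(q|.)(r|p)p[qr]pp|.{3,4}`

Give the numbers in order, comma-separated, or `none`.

1 → no match
2 → match
3 → no match
4 → match

2, 4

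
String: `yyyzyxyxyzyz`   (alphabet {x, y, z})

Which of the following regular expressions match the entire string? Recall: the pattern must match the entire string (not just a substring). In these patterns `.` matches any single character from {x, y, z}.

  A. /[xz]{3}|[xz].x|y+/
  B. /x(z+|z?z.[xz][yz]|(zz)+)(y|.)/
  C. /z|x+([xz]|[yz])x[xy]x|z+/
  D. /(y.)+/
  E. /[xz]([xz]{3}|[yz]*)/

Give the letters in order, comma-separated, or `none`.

A → no match
B → no match — must start with `x`
C → no match
D → match
E → no match

D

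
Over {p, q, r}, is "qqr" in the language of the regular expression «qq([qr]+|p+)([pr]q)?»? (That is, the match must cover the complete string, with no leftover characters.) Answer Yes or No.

Yes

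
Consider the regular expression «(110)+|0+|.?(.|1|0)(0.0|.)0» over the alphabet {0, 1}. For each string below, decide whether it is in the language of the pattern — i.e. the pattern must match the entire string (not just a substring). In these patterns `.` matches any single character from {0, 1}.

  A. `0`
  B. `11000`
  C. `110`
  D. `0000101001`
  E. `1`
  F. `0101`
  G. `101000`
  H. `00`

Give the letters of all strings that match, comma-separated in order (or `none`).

A, C, H

A → match
B → no match
C → match
D → no match
E → no match
F → no match
G → no match
H → match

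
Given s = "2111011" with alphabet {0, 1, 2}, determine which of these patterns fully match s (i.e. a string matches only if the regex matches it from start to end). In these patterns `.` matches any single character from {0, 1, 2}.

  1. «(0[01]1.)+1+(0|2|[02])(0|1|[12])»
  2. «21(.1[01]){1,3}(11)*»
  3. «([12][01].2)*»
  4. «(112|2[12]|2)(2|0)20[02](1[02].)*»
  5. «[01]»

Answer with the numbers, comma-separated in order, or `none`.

1 → no match — must start with "0"
2 → match
3 → no match
4 → no match
5 → no match

2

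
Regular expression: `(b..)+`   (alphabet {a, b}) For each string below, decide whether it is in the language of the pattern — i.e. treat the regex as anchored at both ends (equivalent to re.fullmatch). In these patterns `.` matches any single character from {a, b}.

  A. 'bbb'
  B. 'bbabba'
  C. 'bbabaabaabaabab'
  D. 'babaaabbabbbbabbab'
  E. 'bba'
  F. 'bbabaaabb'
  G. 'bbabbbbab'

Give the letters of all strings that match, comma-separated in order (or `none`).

A, B, C, E, G

A → match
B → match
C → match
D → no match
E → match
F → no match
G → match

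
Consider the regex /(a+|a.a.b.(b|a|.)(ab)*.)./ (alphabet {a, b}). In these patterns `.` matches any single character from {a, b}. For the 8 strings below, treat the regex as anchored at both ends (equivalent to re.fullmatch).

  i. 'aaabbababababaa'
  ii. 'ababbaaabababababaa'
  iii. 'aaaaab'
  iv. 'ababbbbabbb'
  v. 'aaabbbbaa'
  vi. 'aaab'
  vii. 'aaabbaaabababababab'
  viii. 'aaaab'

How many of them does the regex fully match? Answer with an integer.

i → match
ii → match
iii → match
iv → match
v → match
vi → match
vii → match
viii → match
Total matched: 8

8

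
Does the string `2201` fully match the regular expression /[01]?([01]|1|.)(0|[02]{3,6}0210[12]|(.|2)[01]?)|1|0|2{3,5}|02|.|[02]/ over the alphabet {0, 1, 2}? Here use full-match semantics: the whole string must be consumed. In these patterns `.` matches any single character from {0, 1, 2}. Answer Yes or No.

No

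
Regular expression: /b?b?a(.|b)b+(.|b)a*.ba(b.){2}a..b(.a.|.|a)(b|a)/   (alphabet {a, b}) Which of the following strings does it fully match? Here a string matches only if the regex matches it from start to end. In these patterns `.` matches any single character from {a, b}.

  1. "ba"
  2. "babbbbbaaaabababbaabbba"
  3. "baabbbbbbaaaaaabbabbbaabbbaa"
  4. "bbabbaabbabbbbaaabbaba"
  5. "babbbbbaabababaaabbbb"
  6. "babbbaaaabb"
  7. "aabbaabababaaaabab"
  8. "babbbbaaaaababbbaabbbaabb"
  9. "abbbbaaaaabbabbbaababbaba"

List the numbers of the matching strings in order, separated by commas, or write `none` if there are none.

1 → no match
2 → match
3 → match
4 → match
5 → match
6 → no match
7 → match
8 → match
9 → match

2, 3, 4, 5, 7, 8, 9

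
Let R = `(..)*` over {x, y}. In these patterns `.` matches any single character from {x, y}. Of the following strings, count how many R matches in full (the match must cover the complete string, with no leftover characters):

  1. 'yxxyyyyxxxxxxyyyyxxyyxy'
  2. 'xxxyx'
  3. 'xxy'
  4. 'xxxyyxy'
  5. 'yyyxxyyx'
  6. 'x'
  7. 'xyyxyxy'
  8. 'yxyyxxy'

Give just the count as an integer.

1

1 → no match
2. 'xxxyx' → no match
3. 'xxy' → no match
4. 'xxxyyxy' → no match
5. 'yyyxxyyx' → match
6. 'x' → no match
7. 'xyyxyxy' → no match
8. 'yxyyxxy' → no match
Total matched: 1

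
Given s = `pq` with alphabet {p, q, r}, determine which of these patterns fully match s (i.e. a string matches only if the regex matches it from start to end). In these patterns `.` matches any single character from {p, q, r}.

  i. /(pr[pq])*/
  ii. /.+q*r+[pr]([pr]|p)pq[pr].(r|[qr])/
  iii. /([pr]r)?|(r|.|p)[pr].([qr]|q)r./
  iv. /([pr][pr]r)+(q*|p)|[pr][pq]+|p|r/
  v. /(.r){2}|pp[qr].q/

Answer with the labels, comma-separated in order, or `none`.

iv

i → no match
ii → no match
iii → no match
iv → match
v → no match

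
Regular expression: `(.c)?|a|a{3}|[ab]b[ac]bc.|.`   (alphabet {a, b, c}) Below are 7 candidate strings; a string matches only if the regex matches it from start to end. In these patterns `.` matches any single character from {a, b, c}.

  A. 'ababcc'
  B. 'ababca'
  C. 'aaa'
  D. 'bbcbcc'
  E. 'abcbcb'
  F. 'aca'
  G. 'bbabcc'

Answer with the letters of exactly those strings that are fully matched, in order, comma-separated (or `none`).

A, B, C, D, E, G

A → match
B → match
C → match
D → match
E → match
F → no match
G → match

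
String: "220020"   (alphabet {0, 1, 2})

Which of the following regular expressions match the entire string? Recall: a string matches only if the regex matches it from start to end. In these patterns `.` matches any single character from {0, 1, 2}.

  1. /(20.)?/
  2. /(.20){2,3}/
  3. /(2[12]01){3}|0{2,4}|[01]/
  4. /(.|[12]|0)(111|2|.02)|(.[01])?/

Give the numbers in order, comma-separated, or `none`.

1 → no match
2 → match
3 → no match
4 → no match

2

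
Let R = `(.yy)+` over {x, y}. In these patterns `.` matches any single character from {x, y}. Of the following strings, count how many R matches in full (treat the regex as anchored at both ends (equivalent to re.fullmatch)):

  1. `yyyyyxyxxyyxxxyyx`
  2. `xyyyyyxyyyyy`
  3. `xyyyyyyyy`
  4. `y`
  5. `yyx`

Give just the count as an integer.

1 → no match — must end with `yy`
2 → match
3 → match
4 → no match — must end with `yy`
5 → no match — must end with `yy`
Total matched: 2

2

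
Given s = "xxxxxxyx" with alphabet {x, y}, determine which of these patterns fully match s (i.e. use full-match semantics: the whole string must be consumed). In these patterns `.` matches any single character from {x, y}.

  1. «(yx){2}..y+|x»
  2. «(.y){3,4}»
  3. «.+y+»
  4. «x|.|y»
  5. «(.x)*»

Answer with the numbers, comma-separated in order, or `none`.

5

1 → no match
2 → no match — must end with "y"
3 → no match — must end with "y"
4 → no match
5 → match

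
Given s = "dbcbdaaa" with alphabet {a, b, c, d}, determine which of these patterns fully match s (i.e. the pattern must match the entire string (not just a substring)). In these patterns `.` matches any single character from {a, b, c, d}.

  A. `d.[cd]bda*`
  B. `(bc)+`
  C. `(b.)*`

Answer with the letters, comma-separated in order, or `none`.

A → match
B → no match — must start with "bc"
C → no match

A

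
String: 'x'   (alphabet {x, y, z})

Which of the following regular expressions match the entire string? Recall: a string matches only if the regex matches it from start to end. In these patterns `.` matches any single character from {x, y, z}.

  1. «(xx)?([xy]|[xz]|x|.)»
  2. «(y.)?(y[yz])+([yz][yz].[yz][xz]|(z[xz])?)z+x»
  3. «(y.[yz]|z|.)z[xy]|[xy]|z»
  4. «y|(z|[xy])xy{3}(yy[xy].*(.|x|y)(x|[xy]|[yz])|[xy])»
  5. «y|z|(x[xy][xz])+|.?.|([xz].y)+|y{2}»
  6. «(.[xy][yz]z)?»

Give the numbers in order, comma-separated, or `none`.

1 → match
2 → no match — must end with 'zx'
3 → match
4 → no match
5 → match
6 → no match

1, 3, 5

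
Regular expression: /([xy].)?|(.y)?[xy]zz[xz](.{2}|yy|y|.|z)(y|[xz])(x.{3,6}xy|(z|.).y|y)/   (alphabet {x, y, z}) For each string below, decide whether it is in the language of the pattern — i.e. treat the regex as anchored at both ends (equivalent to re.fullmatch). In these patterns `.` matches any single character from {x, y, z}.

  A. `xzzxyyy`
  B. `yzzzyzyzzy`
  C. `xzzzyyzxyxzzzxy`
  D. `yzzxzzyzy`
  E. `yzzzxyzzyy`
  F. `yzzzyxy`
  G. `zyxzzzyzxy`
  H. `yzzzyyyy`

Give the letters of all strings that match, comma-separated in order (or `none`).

A, B, C, D, E, F, G, H

A. `xzzxyyy` → match
B. `yzzzyzyzzy` → match
C → match
D. `yzzxzzyzy` → match
E. `yzzzxyzzyy` → match
F. `yzzzyxy` → match
G. `zyxzzzyzxy` → match
H. `yzzzyyyy` → match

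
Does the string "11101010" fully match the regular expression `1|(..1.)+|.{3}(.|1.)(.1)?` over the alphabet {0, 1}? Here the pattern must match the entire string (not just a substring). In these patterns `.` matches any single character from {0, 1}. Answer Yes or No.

Yes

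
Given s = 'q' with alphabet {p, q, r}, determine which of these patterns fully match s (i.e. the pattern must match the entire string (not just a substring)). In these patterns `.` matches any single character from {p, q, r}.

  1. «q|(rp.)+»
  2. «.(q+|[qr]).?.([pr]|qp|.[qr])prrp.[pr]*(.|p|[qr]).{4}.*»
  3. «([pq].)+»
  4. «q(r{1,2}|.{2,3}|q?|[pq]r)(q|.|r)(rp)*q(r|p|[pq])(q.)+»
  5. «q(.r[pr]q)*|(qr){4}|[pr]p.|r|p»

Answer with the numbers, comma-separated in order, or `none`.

1, 5

1 → match
2 → no match
3 → no match
4 → no match
5 → match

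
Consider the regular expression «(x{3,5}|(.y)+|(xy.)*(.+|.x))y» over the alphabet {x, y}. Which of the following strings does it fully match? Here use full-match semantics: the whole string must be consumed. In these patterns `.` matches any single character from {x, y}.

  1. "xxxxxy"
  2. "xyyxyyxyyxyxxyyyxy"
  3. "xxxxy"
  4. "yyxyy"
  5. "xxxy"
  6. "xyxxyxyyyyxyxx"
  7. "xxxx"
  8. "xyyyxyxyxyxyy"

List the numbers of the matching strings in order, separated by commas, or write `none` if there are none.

1 → match
2 → match
3 → match
4 → match
5 → match
6 → no match — must end with "y"
7 → no match — must end with "y"
8 → match

1, 2, 3, 4, 5, 8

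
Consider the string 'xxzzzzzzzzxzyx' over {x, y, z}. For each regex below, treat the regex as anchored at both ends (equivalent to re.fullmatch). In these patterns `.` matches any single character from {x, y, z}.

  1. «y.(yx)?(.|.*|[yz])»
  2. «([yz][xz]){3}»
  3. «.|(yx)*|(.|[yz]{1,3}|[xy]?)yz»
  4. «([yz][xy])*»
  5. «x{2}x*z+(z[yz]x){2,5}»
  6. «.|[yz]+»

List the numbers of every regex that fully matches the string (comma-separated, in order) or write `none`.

5

1 → no match — must start with 'y'
2 → no match
3 → no match
4 → no match
5 → match
6 → no match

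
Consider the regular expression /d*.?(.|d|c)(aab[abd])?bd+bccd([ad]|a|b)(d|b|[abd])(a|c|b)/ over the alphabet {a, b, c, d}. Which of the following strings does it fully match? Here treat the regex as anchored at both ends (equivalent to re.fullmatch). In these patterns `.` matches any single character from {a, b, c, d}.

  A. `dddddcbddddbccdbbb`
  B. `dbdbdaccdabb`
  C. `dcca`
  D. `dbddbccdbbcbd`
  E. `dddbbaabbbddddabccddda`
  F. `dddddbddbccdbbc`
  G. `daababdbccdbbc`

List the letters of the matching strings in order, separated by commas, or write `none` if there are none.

A, F, G

A → match
B. `dbdbdaccdabb` → no match
C. `dcca` → no match
D → no match
E → no match
F → match
G → match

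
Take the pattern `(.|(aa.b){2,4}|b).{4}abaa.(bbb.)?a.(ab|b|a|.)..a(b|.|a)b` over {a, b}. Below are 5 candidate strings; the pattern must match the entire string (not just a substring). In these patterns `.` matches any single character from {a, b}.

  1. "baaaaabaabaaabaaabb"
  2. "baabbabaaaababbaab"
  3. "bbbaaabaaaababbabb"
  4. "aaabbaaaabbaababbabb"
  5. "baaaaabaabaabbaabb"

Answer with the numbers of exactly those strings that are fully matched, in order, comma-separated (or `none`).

1, 2, 3, 5

1 → match
2 → match
3 → match
4 → no match
5 → match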